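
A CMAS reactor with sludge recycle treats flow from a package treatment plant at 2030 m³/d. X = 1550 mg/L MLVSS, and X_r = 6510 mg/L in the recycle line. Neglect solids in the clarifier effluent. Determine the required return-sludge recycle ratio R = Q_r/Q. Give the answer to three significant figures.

R ≈ 0.312

Solids balance on the clarifier gives (1+R)X = R·X_r, so R = X/(X_r − X) = 1550 / (6510 − 1550) = 0.3125.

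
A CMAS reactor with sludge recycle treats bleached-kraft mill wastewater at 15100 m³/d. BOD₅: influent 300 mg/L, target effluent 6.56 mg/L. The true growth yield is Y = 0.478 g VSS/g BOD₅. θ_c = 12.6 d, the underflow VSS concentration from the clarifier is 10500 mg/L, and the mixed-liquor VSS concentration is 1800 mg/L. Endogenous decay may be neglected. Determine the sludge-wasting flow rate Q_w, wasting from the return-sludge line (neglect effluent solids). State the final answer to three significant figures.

Q_w ≈ 202 m³/d

V·X = Y·Q·ΔS·θ_c gives V = 0.478 × 15100 × (300 − 6.56) × 12.6 / 1800 = 14826 m³.
Q_w = (V·X)/(θ_c X_r) = 14826 × 1800 / (12.6 × 10500) = 201.7 m³/d.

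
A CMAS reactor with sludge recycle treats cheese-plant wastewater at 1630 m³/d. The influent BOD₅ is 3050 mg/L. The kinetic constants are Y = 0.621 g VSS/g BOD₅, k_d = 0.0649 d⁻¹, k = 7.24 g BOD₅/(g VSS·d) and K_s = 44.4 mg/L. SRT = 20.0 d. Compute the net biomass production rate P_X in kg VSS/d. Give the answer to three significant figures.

P_X ≈ 1340 kg VSS/d

From the Monod/SRT balance for a CMAS, S = K_s·(1+k_d θ_c)/[θ_c·(Y k − k_d) − 1] = 44.4 × (1 + 0.0649 × 20.0) / [20.0 × (0.621 × 7.24 − 0.0649) − 1] = 102.0 / 87.62 = 1.164 mg/L.
Correct the yield for decay: Y_obs = Y/(1 + k_d θ_c) = 0.621 / (1 + 0.0649 × 20.0) = 0.621 / 2.298 = 0.2702.
Mass of BOD₅ removed per day: Q(S₀ − S) = 1630 × 3049 g/m³ = 4970 kg/d.
Biomass produced: P_X = Y_obs·Q·ΔS = 0.2702 × 4970 ≈ 1343 kg VSS/d.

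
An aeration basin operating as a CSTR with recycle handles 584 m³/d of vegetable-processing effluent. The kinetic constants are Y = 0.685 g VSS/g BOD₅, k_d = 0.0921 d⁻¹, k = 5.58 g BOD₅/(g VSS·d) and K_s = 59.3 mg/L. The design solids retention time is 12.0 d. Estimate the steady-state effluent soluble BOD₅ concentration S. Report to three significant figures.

Effluent substrate depends only on kinetics and SRT: S = K_s(1 + k_d θ_c) / [θ_c(Yk − k_d) − 1] = 59.3 × (1 + 0.0921 × 12.0) / [12.0 × (0.685 × 5.58 − 0.0921) − 1] = 124.8 / 43.76 = 2.853 mg/L.

S ≈ 2.85 mg/L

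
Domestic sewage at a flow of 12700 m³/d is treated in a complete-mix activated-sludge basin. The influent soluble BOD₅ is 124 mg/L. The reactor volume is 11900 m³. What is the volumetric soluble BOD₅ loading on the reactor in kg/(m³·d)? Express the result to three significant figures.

L_v = Q S₀ / V = 12700 × 124 × 10⁻³ / 11900 = 0.1323 kg/(m³·d).

L_v ≈ 0.132 kg soluble BOD₅/(m³·d)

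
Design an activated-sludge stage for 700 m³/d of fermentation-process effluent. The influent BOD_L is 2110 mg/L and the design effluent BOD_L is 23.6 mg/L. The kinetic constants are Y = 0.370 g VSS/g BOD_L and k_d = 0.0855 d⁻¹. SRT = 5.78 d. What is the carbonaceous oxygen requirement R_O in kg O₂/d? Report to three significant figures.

Observed yield with endogenous decay: Y_obs = Y / (1 + k_d·θ_c) = 0.370 / (1 + 0.0855 × 5.78) = 0.370 / 1.494 = 0.2476 g VSS/g BOD_L.
Substrate removed = Q·(S₀ − S) = 700 m³/d × (2110 − 23.6) g/m³ = 1.46×10^6 g/d = 1460 kg/d.
Net sludge production P_X = 0.2476 × 1460 = 361.7 kg VSS/d.
R_O = Q·ΔS − 1.42 P_X = 1460 − 513.5 = 946.9 kg O₂/d.

R_O ≈ 947 kg O₂/d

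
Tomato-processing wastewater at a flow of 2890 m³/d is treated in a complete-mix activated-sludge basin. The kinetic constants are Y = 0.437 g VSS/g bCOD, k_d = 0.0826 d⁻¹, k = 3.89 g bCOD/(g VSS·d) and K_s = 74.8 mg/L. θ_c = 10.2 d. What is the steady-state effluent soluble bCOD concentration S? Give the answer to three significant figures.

Effluent substrate depends only on kinetics and SRT: S = K_s(1 + k_d θ_c) / [θ_c(Yk − k_d) − 1] = 74.8 × (1 + 0.0826 × 10.2) / [10.2 × (0.437 × 3.89 − 0.0826) − 1] = 137.8 / 15.50 = 8.894 mg/L.

S ≈ 8.89 mg/L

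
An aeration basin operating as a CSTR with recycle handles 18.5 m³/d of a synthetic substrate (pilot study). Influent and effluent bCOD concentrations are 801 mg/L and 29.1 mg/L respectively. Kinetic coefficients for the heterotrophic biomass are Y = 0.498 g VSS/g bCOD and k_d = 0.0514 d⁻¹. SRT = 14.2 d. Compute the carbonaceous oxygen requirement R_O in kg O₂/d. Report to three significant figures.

The observed yield is Y_obs = Y/(1 + k_d·θ_c) = 0.498 / (1 + 0.0514 × 14.2) = 0.498 / 1.730 = 0.2879 g VSS per g bCOD removed.
Substrate removed = Q·(S₀ − S) = 18.5 m³/d × (801 − 29.1) g/m³ = 1.43×10^4 g/d = 14.28 kg/d.
Net sludge production P_X = 0.2879 × 14.28 = 4.111 kg VSS/d.
Carbonaceous O₂ demand = substrate oxidised − cell-mass equivalent = 14.28 − 1.42 × 4.111 = 8.443 kg O₂/d.

R_O ≈ 8.44 kg O₂/d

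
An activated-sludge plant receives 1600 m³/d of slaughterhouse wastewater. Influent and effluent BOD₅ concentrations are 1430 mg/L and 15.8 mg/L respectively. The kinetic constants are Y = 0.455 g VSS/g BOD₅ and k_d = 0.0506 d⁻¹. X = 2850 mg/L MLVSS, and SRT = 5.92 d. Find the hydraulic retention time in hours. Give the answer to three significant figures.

Steady-state biomass mass balance: V·X·(1 + k_d·θ_c) = Y·Q·(S₀ − S)·θ_c, so V = 0.455 × 1600 × (1430 − 15.8) × 5.92 / [2850 × (1 + 0.0506 × 5.92)] = 6.09×10^6 / 3704 = 1646 m³.
HRT = V/Q = 1646 m³ / 1600 m³·d⁻¹ = 1.029 d × 24 = 24.68 h.

τ ≈ 24.7 h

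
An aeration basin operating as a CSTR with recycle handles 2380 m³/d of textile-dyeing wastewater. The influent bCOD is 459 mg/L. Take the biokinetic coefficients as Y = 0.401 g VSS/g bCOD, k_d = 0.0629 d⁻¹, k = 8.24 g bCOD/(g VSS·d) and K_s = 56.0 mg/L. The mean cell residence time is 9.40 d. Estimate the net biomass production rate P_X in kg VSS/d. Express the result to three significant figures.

P_X ≈ 273 kg VSS/d

Effluent substrate depends only on kinetics and SRT: S = K_s(1 + k_d θ_c) / [θ_c(Yk − k_d) − 1] = 56.0 × (1 + 0.0629 × 9.40) / [9.40 × (0.401 × 8.24 − 0.0629) − 1] = 89.11 / 29.47 = 3.024 mg/L.
Correct the yield for decay: Y_obs = Y/(1 + k_d θ_c) = 0.401 / (1 + 0.0629 × 9.40) = 0.401 / 1.591 = 0.2520.
ΔS = 459 − 3.02 = 456.0 mg/L, so the substrate removal rate is 2380 × 456.0/1000 = 1085 kg bCOD/d.
P_X = Y_obs · Q(S₀ − S) = 0.2520 × 1085 = 273.5 kg VSS/d.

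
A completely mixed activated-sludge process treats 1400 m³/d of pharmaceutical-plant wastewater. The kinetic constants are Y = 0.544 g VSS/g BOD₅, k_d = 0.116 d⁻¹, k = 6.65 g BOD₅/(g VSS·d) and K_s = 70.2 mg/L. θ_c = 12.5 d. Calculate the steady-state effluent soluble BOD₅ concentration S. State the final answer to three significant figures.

For a completely mixed reactor with recycle the Lawrence–McCarty relation gives S = K_s·(1 + k_d·θ_c) / [θ_c·(Y·k − k_d) − 1] = 70.2 × (1 + 0.116 × 12.5) / [12.5 × (0.544 × 6.65 − 0.116) − 1] = 172.0 / 42.77 = 4.021 mg/L.

S ≈ 4.02 mg/L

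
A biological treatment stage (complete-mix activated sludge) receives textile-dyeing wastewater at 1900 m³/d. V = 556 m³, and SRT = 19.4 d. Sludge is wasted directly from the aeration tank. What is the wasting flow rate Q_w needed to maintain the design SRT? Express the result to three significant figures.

Q_w ≈ 28.7 m³/d

Wasting from the aeration tank: Q_w = V / θ_c = 556.0 / 19.4 = 28.66 m³/d.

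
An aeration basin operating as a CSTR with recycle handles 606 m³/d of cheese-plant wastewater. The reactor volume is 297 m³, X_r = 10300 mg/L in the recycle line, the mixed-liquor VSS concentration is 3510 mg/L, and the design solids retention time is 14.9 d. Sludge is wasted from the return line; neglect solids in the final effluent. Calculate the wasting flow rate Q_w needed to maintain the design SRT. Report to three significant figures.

Q_w ≈ 6.79 m³/d

Q_w = (V·X)/(θ_c X_r) = 297.0 × 3510 / (14.9 × 10300) = 6.793 m³/d.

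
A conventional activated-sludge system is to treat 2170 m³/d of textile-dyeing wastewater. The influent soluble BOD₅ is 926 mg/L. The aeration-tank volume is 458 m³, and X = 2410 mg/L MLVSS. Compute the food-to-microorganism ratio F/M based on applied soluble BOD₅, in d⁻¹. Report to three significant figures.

F/M ≈ 1.82 d⁻¹

Food-to-microorganism ratio F/M = Q S₀ / (V X) = 2170 × 926 / (458.0 × 2410) = 1.820 d⁻¹.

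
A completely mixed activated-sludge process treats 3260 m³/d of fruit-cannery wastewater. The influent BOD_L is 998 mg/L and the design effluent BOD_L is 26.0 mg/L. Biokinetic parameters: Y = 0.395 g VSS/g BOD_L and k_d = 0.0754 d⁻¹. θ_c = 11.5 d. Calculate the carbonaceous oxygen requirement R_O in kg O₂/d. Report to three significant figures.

R_O ≈ 2220 kg O₂/d

Correct the yield for decay: Y_obs = Y/(1 + k_d θ_c) = 0.395 / (1 + 0.0754 × 11.5) = 0.395 / 1.867 = 0.2116.
ΔS = 998 − 26.0 = 972.0 mg/L, so the substrate removal rate is 3260 × 972.0/1000 = 3169 kg BOD_L/d.
P_X = Y_obs·Q·(S₀ − S) = 0.2116 × 3169 = 670.4 kg VSS/d.
R_O = Q·ΔS − 1.42 P_X = 3169 − 951.9 = 2217 kg O₂/d.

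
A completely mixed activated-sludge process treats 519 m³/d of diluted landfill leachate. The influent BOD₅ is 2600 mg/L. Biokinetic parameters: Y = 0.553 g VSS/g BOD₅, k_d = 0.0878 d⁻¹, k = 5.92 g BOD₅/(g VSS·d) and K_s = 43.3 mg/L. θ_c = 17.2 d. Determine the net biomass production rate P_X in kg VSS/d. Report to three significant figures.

P_X ≈ 297 kg VSS/d

For a completely mixed reactor with recycle the Lawrence–McCarty relation gives S = K_s·(1 + k_d·θ_c) / [θ_c·(Y·k − k_d) − 1] = 43.3 × (1 + 0.0878 × 17.2) / [17.2 × (0.553 × 5.92 − 0.0878) − 1] = 108.7 / 53.80 = 2.020 mg/L.
Y_obs = Y / (1 + k_d θ_c) = 0.553 / (1 + 0.0878 × 17.2) = 0.553 / 2.510 = 0.2203.
Substrate removed = Q·(S₀ − S) = 519 m³/d × (2600 − 2.02) g/m³ = 1.35×10^6 g/d = 1348 kg/d.
Net biomass production P_X = Y_obs × Q·(S₀ − S) = 0.2203 × 1348 = 297.0 kg VSS/d.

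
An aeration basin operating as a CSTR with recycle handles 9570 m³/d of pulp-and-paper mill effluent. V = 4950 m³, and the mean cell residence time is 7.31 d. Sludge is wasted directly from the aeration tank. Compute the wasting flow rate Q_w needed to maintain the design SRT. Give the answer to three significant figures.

Q_w ≈ 677 m³/d

With mixed-liquor wasting, θ_c = V/Q_w, so Q_w = V/θ_c = 4950/7.31 = 677.2 m³/d.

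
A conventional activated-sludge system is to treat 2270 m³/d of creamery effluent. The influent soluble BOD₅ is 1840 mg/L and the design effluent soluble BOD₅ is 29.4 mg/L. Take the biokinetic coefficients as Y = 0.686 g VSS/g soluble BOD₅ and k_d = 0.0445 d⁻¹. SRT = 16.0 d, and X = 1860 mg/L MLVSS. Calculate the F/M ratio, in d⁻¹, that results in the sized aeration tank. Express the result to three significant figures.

Rearranging the biomass balance for a CMAS with decay, V = Y·Q·ΔS·θ_c / [X·(1+k_d θ_c)] = 0.686 × 2270 × (1840 − 29.4) × 16.0 / [1860 × (1 + 0.0445 × 16.0)] = 4.51×10^7 / 3184 = 14167 m³.
Food-to-microorganism ratio F/M = Q S₀ / (V X) = 2270 × 1840 / (14167 × 1860) = 0.1585 d⁻¹.

F/M ≈ 0.159 d⁻¹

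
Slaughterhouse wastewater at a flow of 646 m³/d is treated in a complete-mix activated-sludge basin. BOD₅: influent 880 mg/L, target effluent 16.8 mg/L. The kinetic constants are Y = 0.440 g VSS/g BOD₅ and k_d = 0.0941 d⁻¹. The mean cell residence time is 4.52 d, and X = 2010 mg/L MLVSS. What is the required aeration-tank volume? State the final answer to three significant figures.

V ≈ 387 m³

Rearranging the biomass balance for a CMAS with decay, V = Y·Q·ΔS·θ_c / [X·(1+k_d θ_c)] = 0.440 × 646 × (880 − 16.8) × 4.52 / [2010 × (1 + 0.0941 × 4.52)] = 1.11×10^6 / 2865 = 387.1 m³.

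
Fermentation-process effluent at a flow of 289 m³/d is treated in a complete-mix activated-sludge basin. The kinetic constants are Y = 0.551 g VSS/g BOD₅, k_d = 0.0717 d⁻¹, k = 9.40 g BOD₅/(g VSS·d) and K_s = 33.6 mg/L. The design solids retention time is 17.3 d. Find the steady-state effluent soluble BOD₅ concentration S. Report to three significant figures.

S ≈ 0.862 mg/L

From the Monod/SRT balance for a CMAS, S = K_s·(1+k_d θ_c)/[θ_c·(Y k − k_d) − 1] = 33.6 × (1 + 0.0717 × 17.3) / [17.3 × (0.551 × 9.40 − 0.0717) − 1] = 75.28 / 87.36 = 0.8617 mg/L.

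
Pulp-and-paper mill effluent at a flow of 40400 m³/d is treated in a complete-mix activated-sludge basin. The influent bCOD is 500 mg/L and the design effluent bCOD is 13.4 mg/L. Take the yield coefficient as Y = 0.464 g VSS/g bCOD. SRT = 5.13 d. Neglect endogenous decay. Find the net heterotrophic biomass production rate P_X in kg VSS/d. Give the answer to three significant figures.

With endogenous decay neglected, the observed yield equals the true yield: Y_obs = Y = 0.464 g VSS/g bCOD.
ΔS = 500 − 13.4 = 486.6 mg/L, so the substrate removal rate is 40400 × 486.6/1000 = 19659 kg bCOD/d.
Net biomass production P_X = Y_obs × Q·(S₀ − S) = 0.4640 × 19659 = 9122 kg VSS/d.

P_X ≈ 9120 kg VSS/d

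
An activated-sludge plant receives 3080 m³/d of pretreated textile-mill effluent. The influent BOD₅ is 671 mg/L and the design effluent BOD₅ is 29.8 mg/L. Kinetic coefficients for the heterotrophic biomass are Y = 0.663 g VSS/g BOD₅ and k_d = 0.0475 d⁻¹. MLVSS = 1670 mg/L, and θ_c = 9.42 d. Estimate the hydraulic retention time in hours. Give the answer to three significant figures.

τ ≈ 39.8 h

From the SRT design equation V = Y Q (S₀−S) θ_c / [X (1 + k_d θ_c)] = 0.663 × 3080 × (671 − 29.8) × 9.42 / [1670 × (1 + 0.0475 × 9.42)] = 1.23×10^7 / 2417 = 5103 m³.
Hydraulic retention time τ = V/Q = 5103 / 3080 = 1.657 d = 39.76 h.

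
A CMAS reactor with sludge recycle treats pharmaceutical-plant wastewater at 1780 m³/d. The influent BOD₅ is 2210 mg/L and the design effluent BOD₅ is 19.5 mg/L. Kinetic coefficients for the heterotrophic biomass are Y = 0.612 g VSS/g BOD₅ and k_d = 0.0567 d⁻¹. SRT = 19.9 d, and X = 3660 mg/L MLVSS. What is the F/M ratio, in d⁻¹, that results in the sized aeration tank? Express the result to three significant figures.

Rearranging the biomass balance for a CMAS with decay, V = Y·Q·ΔS·θ_c / [X·(1+k_d θ_c)] = 0.612 × 1780 × (2210 − 19.5) × 19.9 / [3660 × (1 + 0.0567 × 19.9)] = 4.75×10^7 / 7790 = 6096 m³.
Food-to-microorganism ratio F/M = Q S₀ / (V X) = 1780 × 2210 / (6096 × 3660) = 0.1763 d⁻¹.

F/M ≈ 0.176 d⁻¹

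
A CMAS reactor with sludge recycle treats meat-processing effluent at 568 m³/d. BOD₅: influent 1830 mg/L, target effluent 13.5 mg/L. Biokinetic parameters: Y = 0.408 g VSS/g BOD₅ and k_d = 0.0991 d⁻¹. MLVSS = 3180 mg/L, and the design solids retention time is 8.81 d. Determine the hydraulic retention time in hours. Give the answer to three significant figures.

From the SRT design equation V = Y Q (S₀−S) θ_c / [X (1 + k_d θ_c)] = 0.408 × 568 × (1830 − 13.5) × 8.81 / [3180 × (1 + 0.0991 × 8.81)] = 3.71×10^6 / 5956 = 622.6 m³.
τ = V/Q = 622.6/568 = 1.096 d, or 26.31 h.

τ ≈ 26.3 h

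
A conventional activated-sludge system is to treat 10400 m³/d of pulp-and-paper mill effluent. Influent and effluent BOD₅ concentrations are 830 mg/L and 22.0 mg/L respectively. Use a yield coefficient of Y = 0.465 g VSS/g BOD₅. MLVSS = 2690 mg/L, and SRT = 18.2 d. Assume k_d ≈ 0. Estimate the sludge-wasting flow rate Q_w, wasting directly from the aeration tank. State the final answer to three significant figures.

Q_w ≈ 1450 m³/d

Biomass mass balance (decay neglected): V·X = Y·Q·(S₀ − S)·θ_c, so V = 0.465 × 10400 × (830 − 22.0) × 18.2 / 2690 = 26437 m³.
For wasting at MLVSS concentration, Q_w = V/θ_c = 26437/18.2 = 1453 m³/d.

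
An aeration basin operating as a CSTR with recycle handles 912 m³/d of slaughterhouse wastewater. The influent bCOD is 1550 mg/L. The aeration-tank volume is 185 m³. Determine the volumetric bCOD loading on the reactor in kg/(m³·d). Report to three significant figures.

Volumetric loading L_v = Q·S₀ / V = 912 × 1550 g/m³ / 185.0 m³ = 7641 g/(m³·d) = 7.641 kg bCOD/(m³·d).

L_v ≈ 7.64 kg bCOD/(m³·d)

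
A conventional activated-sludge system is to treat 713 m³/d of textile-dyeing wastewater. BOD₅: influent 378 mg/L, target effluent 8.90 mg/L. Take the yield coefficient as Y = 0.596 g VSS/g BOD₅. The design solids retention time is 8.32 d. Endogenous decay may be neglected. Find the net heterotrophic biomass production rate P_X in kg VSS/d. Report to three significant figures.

P_X ≈ 157 kg VSS/d

Since k_d ≈ 0, Y_obs = Y = 0.596 g VSS/g BOD₅.
Q·(S₀ − S) = 713 × (378 − 8.90) × 10⁻³ = 263.2 kg/d removed.
So the net sludge growth is P_X = 0.5960 × 263.2 = 156.8 kg VSS/d.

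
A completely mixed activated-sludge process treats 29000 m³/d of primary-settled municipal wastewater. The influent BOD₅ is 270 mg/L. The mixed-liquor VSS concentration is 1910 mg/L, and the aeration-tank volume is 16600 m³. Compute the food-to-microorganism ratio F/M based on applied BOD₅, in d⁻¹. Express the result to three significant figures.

F/M ≈ 0.247 d⁻¹

Food-to-microorganism ratio F/M = Q S₀ / (V X) = 29000 × 270 / (16600 × 1910) = 0.2470 d⁻¹.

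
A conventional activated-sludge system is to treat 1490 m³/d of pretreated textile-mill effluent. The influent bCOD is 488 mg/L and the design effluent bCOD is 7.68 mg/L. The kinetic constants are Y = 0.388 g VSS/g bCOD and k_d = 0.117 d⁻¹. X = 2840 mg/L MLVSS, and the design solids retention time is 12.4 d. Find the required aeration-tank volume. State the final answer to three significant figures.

V ≈ 495 m³

Steady-state biomass mass balance: V·X·(1 + k_d·θ_c) = Y·Q·(S₀ − S)·θ_c, so V = 0.388 × 1490 × (488 − 7.68) × 12.4 / [2840 × (1 + 0.117 × 12.4)] = 3.44×10^6 / 6960 = 494.7 m³.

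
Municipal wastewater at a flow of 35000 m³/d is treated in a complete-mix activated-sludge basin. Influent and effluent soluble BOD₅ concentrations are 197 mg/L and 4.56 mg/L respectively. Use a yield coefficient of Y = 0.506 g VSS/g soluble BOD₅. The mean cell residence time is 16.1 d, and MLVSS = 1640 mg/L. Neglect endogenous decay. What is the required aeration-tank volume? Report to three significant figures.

V ≈ 33500 m³

Biomass mass balance (decay neglected): V·X = Y·Q·(S₀ − S)·θ_c, so V = 0.506 × 35000 × (197 − 4.56) × 16.1 / 1640 = 33458 m³.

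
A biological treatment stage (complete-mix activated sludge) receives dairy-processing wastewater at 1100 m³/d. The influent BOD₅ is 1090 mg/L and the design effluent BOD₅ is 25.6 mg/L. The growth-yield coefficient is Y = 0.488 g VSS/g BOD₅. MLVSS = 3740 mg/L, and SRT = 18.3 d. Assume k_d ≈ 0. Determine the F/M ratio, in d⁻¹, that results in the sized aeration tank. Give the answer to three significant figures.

With k_d = 0 the design equation reduces to V = Y Q (S₀−S) θ_c / X = 0.488 × 1100 × (1090 − 25.6) × 18.3 / 3740 = 2796 m³.
F/M = Q·S₀ / (V·X) = 1100 × 1090 / (2796 × 3740) = 0.1147 g BOD₅·(g VSS·d)⁻¹.

F/M ≈ 0.115 d⁻¹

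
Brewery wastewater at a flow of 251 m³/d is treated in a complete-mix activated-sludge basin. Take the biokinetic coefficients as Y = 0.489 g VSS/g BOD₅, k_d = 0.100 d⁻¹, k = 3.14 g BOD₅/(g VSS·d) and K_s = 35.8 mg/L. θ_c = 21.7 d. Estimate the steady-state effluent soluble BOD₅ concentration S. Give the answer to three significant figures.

For a completely mixed reactor with recycle the Lawrence–McCarty relation gives S = K_s·(1 + k_d·θ_c) / [θ_c·(Y·k − k_d) − 1] = 35.8 × (1 + 0.100 × 21.7) / [21.7 × (0.489 × 3.14 − 0.100) − 1] = 113.5 / 30.15 = 3.764 mg/L.

S ≈ 3.76 mg/L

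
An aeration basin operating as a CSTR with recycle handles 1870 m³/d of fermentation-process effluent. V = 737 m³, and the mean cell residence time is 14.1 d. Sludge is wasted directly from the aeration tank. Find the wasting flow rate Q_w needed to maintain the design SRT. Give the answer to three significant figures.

Q_w ≈ 52.3 m³/d

Wasting from the aeration tank: Q_w = V / θ_c = 737.0 / 14.1 = 52.27 m³/d.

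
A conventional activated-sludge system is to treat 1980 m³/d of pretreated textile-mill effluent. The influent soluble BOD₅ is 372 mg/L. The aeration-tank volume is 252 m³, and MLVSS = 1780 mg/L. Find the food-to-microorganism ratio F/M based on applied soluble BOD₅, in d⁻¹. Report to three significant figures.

Food-to-microorganism ratio F/M = Q S₀ / (V X) = 1980 × 372 / (252.0 × 1780) = 1.642 d⁻¹.

F/M ≈ 1.64 d⁻¹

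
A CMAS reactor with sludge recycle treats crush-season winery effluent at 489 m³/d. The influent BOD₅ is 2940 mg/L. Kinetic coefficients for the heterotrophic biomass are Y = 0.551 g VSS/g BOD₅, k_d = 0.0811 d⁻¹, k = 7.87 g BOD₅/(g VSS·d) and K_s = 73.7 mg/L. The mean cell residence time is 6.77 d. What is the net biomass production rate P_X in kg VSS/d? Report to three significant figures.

P_X ≈ 511 kg VSS/d

For a completely mixed reactor with recycle the Lawrence–McCarty relation gives S = K_s·(1 + k_d·θ_c) / [θ_c·(Y·k − k_d) − 1] = 73.7 × (1 + 0.0811 × 6.77) / [6.77 × (0.551 × 7.87 − 0.0811) − 1] = 114.2 / 27.81 = 4.105 mg/L.
Correct the yield for decay: Y_obs = Y/(1 + k_d θ_c) = 0.551 / (1 + 0.0811 × 6.77) = 0.551 / 1.549 = 0.3557.
Q·(S₀ − S) = 489 × (2940 − 4.11) × 10⁻³ = 1436 kg/d removed.
Net biomass production P_X = Y_obs × Q·(S₀ − S) = 0.3557 × 1436 = 510.7 kg VSS/d.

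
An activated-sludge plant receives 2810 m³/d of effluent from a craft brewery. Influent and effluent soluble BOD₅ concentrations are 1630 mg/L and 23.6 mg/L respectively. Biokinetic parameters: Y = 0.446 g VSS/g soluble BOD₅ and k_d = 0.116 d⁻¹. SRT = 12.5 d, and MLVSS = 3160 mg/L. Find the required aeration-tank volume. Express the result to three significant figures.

V ≈ 3250 m³

Rearranging the biomass balance for a CMAS with decay, V = Y·Q·ΔS·θ_c / [X·(1+k_d θ_c)] = 0.446 × 2810 × (1630 − 23.6) × 12.5 / [3160 × (1 + 0.116 × 12.5)] = 2.52×10^7 / 7742 = 3251 m³.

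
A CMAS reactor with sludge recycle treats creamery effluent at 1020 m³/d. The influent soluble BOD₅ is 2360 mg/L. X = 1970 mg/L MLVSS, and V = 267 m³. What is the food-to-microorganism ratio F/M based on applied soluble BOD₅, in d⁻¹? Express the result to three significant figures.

Food-to-microorganism ratio F/M = Q S₀ / (V X) = 1020 × 2360 / (267.0 × 1970) = 4.577 d⁻¹.

F/M ≈ 4.58 d⁻¹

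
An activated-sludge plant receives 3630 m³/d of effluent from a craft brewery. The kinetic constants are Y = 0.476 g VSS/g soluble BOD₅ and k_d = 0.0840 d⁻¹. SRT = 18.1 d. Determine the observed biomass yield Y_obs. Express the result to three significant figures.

Y_obs ≈ 0.189 g VSS/g soluble BOD₅

Y_obs = Y / (1 + k_d θ_c) = 0.476 / (1 + 0.0840 × 18.1) = 0.476 / 2.520 = 0.1889.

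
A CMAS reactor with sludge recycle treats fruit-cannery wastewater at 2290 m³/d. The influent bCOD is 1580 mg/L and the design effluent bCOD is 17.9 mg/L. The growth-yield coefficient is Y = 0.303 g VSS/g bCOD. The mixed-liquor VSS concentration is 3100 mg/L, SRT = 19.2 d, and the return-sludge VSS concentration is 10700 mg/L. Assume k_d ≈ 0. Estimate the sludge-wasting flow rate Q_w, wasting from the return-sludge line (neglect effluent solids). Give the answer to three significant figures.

Biomass mass balance (decay neglected): V·X = Y·Q·(S₀ − S)·θ_c, so V = 0.303 × 2290 × (1580 − 17.9) × 19.2 / 3100 = 6713 m³.
Q_w = (V·X)/(θ_c X_r) = 6713 × 3100 / (19.2 × 10700) = 101.3 m³/d.

Q_w ≈ 101 m³/d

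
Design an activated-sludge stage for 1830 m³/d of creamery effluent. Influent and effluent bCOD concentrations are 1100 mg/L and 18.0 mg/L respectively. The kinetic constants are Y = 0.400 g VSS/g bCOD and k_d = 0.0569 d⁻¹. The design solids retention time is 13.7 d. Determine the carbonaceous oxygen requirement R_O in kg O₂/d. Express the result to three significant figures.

R_O ≈ 1350 kg O₂/d

Correct the yield for decay: Y_obs = Y/(1 + k_d θ_c) = 0.400 / (1 + 0.0569 × 13.7) = 0.400 / 1.780 = 0.2248.
ΔS = 1100 − 18.0 = 1082 mg/L, so the substrate removal rate is 1830 × 1082/1000 = 1980 kg bCOD/d.
P_X = Y_obs·Q·(S₀ − S) = 0.2248 × 1980 = 445.1 kg VSS/d.
Carbonaceous O₂ demand = substrate oxidised − cell-mass equivalent = 1980 − 1.42 × 445.1 = 1348 kg O₂/d.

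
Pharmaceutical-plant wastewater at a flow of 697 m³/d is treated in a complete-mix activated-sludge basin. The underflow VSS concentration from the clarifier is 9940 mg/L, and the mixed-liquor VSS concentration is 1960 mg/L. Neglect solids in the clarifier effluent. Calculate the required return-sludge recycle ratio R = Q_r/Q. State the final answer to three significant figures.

R ≈ 0.246

R = Q_r/Q = X/(X_r − X) = 1960 / (9940 − 1960) = 0.2456.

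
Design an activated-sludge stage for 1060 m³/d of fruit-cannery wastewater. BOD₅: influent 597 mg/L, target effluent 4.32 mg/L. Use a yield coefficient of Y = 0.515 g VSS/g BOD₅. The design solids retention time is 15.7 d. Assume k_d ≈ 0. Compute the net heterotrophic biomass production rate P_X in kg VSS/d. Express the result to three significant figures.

No decay correction is needed, so Y_obs = Y = 0.515.
Substrate removed = Q·(S₀ − S) = 1060 m³/d × (597 − 4.32) g/m³ = 6.28×10^5 g/d = 628.2 kg/d.
Biomass produced: P_X = Y_obs·Q·ΔS = 0.5150 × 628.2 ≈ 323.5 kg VSS/d.

P_X ≈ 324 kg VSS/d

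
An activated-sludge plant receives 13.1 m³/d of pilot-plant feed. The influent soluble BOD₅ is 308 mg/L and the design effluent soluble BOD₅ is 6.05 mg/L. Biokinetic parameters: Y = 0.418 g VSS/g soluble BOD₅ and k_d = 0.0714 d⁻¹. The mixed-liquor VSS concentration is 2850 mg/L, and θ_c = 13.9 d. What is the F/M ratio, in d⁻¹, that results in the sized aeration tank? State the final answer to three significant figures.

F/M ≈ 0.350 d⁻¹

From the SRT design equation V = Y Q (S₀−S) θ_c / [X (1 + k_d θ_c)] = 0.418 × 13.1 × (308 − 6.05) × 13.9 / [2850 × (1 + 0.0714 × 13.9)] = 2.3×10^4 / 5679 = 4.047 m³.
Food-to-microorganism ratio F/M = Q S₀ / (V X) = 13.1 × 308 / (4.047 × 2850) = 0.3498 d⁻¹.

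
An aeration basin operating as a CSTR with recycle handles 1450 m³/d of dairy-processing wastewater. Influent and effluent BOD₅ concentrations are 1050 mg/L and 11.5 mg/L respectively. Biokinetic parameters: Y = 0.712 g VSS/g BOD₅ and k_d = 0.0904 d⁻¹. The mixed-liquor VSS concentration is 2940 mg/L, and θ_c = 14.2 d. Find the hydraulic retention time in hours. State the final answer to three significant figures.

τ ≈ 37.5 h

From the SRT design equation V = Y Q (S₀−S) θ_c / [X (1 + k_d θ_c)] = 0.712 × 1450 × (1050 − 11.5) × 14.2 / [2940 × (1 + 0.0904 × 14.2)] = 1.52×10^7 / 6714 = 2268 m³.
τ = V/Q = 2268/1450 = 1.564 d, or 37.53 h.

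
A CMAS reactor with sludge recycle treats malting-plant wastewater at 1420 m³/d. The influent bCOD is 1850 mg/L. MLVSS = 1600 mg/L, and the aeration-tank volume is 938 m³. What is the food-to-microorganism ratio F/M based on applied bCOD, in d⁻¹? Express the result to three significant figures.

F/M ≈ 1.75 d⁻¹

F/M = Q·S₀ / (V·X) = 1420 × 1850 / (938.0 × 1600) = 1.750 g bCOD·(g VSS·d)⁻¹.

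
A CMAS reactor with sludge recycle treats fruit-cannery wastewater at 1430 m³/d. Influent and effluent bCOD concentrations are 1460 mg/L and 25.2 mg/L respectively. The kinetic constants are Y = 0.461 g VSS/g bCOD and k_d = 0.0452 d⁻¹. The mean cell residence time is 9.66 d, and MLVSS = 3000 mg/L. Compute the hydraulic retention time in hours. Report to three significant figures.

τ ≈ 35.6 h

From the SRT design equation V = Y Q (S₀−S) θ_c / [X (1 + k_d θ_c)] = 0.461 × 1430 × (1460 − 25.2) × 9.66 / [3000 × (1 + 0.0452 × 9.66)] = 9.14×10^6 / 4310 = 2120 m³.
HRT = V/Q = 2120 m³ / 1430 m³·d⁻¹ = 1.483 d × 24 = 35.58 h.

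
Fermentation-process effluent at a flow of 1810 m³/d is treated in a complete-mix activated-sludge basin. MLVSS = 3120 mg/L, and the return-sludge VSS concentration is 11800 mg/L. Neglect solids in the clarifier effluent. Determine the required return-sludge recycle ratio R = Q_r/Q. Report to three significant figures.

R ≈ 0.359

Mass balance around the secondary clarifier (neglecting effluent solids): R = X / (X_r − X) = 3120 / (11800 − 3120) = 0.3594.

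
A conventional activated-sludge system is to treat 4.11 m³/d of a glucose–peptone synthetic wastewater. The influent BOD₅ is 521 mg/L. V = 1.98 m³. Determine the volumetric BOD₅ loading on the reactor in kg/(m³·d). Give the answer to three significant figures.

L_v ≈ 1.08 kg BOD₅/(m³·d)

Applied BOD₅ load per unit volume = Q·S₀/V = (4.11 × 521/1000)/1.980 = 1.081 kg BOD₅·m⁻³·d⁻¹.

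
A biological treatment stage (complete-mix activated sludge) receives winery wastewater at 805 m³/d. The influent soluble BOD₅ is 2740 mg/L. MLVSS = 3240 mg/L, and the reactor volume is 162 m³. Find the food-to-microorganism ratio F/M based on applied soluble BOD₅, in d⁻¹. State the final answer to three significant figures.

F/M ≈ 4.20 d⁻¹

F/M = Q·S₀ / (V·X) = 805 × 2740 / (162.0 × 3240) = 4.202 g soluble BOD₅·(g VSS·d)⁻¹.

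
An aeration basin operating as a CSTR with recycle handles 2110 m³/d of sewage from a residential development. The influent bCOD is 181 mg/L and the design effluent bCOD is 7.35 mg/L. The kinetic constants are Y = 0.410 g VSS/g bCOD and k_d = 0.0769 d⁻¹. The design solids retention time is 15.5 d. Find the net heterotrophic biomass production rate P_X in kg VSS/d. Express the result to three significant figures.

P_X ≈ 68.5 kg VSS/d

Correct the yield for decay: Y_obs = Y/(1 + k_d θ_c) = 0.410 / (1 + 0.0769 × 15.5) = 0.410 / 2.192 = 0.1870.
ΔS = 181 − 7.35 = 173.7 mg/L, so the substrate removal rate is 2110 × 173.7/1000 = 366.4 kg bCOD/d.
So the net sludge growth is P_X = 0.1870 × 366.4 = 68.53 kg VSS/d.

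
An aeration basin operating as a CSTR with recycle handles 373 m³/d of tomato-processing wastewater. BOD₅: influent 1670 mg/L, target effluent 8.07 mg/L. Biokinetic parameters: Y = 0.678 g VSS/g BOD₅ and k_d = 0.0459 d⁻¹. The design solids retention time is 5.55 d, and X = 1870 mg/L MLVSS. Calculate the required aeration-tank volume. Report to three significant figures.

V ≈ 994 m³

Rearranging the biomass balance for a CMAS with decay, V = Y·Q·ΔS·θ_c / [X·(1+k_d θ_c)] = 0.678 × 373 × (1670 − 8.07) × 5.55 / [1870 × (1 + 0.0459 × 5.55)] = 2.33×10^6 / 2346 = 994.1 m³.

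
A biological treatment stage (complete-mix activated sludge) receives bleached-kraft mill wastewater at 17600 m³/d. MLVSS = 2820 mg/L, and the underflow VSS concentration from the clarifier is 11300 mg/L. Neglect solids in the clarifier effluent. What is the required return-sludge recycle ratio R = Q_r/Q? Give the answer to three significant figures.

R ≈ 0.333

Mass balance around the secondary clarifier (neglecting effluent solids): R = X / (X_r − X) = 2820 / (11300 − 2820) = 0.3325.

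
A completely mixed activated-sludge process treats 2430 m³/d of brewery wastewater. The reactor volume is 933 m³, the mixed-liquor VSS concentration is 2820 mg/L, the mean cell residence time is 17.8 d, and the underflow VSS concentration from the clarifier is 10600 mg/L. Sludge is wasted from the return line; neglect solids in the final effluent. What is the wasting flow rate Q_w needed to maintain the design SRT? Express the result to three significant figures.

Q_w ≈ 13.9 m³/d

Q_w = (V·X)/(θ_c X_r) = 933.0 × 2820 / (17.8 × 10600) = 13.94 m³/d.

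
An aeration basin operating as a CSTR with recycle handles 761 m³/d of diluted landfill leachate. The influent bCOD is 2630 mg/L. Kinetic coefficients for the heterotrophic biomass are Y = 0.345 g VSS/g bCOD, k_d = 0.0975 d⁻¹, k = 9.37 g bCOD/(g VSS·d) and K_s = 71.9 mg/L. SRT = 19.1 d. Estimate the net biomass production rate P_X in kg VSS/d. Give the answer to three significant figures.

P_X ≈ 241 kg VSS/d

For a completely mixed reactor with recycle the Lawrence–McCarty relation gives S = K_s·(1 + k_d·θ_c) / [θ_c·(Y·k − k_d) − 1] = 71.9 × (1 + 0.0975 × 19.1) / [19.1 × (0.345 × 9.37 − 0.0975) − 1] = 205.8 / 58.88 = 3.495 mg/L.
The observed yield is Y_obs = Y/(1 + k_d·θ_c) = 0.345 / (1 + 0.0975 × 19.1) = 0.345 / 2.862 = 0.1205 g VSS per g bCOD removed.
Q·(S₀ − S) = 761 × (2630 − 3.50) × 10⁻³ = 1999 kg/d removed.
So the net sludge growth is P_X = 0.1205 × 1999 = 240.9 kg VSS/d.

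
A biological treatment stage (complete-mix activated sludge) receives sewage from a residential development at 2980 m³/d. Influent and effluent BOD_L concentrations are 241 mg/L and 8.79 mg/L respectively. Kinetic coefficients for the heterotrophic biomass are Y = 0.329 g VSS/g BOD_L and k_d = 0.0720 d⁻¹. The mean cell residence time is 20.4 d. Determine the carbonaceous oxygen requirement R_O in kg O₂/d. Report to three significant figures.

R_O ≈ 561 kg O₂/d

The observed yield is Y_obs = Y/(1 + k_d·θ_c) = 0.329 / (1 + 0.0720 × 20.4) = 0.329 / 2.469 = 0.1333 g VSS per g BOD_L removed.
Substrate removed = Q·(S₀ − S) = 2980 m³/d × (241 − 8.79) g/m³ = 6.92×10^5 g/d = 692.0 kg/d.
P_X = Y_obs·Q·(S₀ − S) = 0.1333 × 692.0 = 92.22 kg VSS/d.
R_O = Q·ΔS − 1.42 P_X = 692.0 − 130.9 = 561.0 kg O₂/d.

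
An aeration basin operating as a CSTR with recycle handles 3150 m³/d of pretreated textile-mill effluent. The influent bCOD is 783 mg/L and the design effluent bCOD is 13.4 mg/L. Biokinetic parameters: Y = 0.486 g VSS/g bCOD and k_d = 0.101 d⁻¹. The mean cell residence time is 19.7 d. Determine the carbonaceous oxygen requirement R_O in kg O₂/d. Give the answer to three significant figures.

R_O ≈ 1860 kg O₂/d

Y_obs = Y / (1 + k_d θ_c) = 0.486 / (1 + 0.101 × 19.7) = 0.486 / 2.990 = 0.1626.
Mass of bCOD removed per day: Q(S₀ − S) = 3150 × 769.6 g/m³ = 2424 kg/d.
P_X = Y_obs·Q·(S₀ − S) = 0.1626 × 2424 = 394.1 kg VSS/d.
Carbonaceous O₂ demand = substrate oxidised − cell-mass equivalent = 2424 − 1.42 × 394.1 = 1865 kg O₂/d.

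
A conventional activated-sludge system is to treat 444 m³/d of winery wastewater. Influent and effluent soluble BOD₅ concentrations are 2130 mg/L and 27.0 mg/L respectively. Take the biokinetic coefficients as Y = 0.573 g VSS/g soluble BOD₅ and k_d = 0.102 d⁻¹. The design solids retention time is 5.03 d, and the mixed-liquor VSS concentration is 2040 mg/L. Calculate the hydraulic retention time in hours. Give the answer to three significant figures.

τ ≈ 47.1 h

From the SRT design equation V = Y Q (S₀−S) θ_c / [X (1 + k_d θ_c)] = 0.573 × 444 × (2130 − 27.0) × 5.03 / [2040 × (1 + 0.102 × 5.03)] = 2.69×10^6 / 3087 = 871.9 m³.
Hydraulic retention time τ = V/Q = 871.9 / 444 = 1.964 d = 47.13 h.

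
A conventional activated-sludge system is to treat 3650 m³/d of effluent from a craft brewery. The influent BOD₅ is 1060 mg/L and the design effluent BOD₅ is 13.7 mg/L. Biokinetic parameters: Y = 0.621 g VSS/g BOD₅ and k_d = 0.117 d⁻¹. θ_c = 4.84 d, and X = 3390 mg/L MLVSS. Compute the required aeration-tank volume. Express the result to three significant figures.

From the SRT design equation V = Y Q (S₀−S) θ_c / [X (1 + k_d θ_c)] = 0.621 × 3650 × (1060 − 13.7) × 4.84 / [3390 × (1 + 0.117 × 4.84)] = 1.15×10^7 / 5310 = 2162 m³.

V ≈ 2160 m³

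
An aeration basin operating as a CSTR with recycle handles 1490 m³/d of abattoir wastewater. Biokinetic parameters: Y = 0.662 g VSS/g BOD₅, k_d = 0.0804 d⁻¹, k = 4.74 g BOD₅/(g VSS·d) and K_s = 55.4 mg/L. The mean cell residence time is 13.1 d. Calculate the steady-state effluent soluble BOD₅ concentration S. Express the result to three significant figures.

S ≈ 2.91 mg/L

From the Monod/SRT balance for a CMAS, S = K_s·(1+k_d θ_c)/[θ_c·(Y k − k_d) − 1] = 55.4 × (1 + 0.0804 × 13.1) / [13.1 × (0.662 × 4.74 − 0.0804) − 1] = 113.7 / 39.05 = 2.913 mg/L.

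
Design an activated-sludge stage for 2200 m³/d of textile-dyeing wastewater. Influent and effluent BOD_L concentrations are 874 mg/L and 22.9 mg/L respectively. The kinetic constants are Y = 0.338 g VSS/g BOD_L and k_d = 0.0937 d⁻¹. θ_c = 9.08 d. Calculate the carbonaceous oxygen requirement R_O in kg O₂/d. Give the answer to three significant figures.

R_O ≈ 1390 kg O₂/d

Observed yield with endogenous decay: Y_obs = Y / (1 + k_d·θ_c) = 0.338 / (1 + 0.0937 × 9.08) = 0.338 / 1.851 = 0.1826 g VSS/g BOD_L.
Mass of BOD_L removed per day: Q(S₀ − S) = 2200 × 851.1 g/m³ = 1872 kg/d.
Biomass synthesised: P_X = Y_obs × 1872 = 341.9 kg VSS/d.
R_O = Q·ΔS − 1.42 P_X = 1872 − 485.6 = 1387 kg O₂/d.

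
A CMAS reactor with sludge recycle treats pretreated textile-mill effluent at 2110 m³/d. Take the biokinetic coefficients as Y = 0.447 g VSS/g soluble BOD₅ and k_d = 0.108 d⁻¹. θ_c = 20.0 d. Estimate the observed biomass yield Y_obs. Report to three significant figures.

The observed yield is Y_obs = Y/(1 + k_d·θ_c) = 0.447 / (1 + 0.108 × 20.0) = 0.447 / 3.160 = 0.1415 g VSS per g soluble BOD₅ removed.

Y_obs ≈ 0.141 g VSS/g soluble BOD₅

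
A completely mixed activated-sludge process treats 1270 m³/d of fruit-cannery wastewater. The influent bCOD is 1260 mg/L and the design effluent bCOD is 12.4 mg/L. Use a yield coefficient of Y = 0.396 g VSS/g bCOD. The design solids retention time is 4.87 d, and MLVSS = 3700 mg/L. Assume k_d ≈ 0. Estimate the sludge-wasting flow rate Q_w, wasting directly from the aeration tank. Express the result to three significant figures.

Q_w ≈ 170 m³/d

Biomass mass balance (decay neglected): V·X = Y·Q·(S₀ − S)·θ_c, so V = 0.396 × 1270 × (1260 − 12.4) × 4.87 / 3700 = 825.9 m³.
With mixed-liquor wasting, θ_c = V/Q_w, so Q_w = V/θ_c = 825.9/4.87 = 169.6 m³/d.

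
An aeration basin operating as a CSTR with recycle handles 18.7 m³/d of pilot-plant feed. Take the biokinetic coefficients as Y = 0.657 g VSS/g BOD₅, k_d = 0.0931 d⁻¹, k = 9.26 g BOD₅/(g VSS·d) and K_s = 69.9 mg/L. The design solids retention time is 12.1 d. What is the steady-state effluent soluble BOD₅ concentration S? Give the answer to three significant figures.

S ≈ 2.08 mg/L

Effluent substrate depends only on kinetics and SRT: S = K_s(1 + k_d θ_c) / [θ_c(Yk − k_d) − 1] = 69.9 × (1 + 0.0931 × 12.1) / [12.1 × (0.657 × 9.26 − 0.0931) − 1] = 148.6 / 71.49 = 2.079 mg/L.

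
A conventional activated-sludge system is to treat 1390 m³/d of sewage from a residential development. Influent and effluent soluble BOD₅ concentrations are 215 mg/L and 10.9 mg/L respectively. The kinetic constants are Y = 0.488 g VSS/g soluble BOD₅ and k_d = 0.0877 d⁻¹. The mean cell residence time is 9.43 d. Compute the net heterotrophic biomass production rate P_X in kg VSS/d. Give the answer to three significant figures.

The observed yield is Y_obs = Y/(1 + k_d·θ_c) = 0.488 / (1 + 0.0877 × 9.43) = 0.488 / 1.827 = 0.2671 g VSS per g soluble BOD₅ removed.
Substrate removed = Q·(S₀ − S) = 1390 m³/d × (215 − 10.9) g/m³ = 2.84×10^5 g/d = 283.7 kg/d.
P_X = Y_obs · Q(S₀ − S) = 0.2671 × 283.7 = 75.78 kg VSS/d.

P_X ≈ 75.8 kg VSS/d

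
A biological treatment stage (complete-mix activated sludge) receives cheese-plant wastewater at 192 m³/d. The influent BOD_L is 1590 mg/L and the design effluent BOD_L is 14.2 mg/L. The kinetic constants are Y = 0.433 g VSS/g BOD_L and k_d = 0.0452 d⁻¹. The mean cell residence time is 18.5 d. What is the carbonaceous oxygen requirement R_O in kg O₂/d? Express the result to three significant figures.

R_O ≈ 201 kg O₂/d

Y_obs = Y / (1 + k_d θ_c) = 0.433 / (1 + 0.0452 × 18.5) = 0.433 / 1.836 = 0.2358.
Substrate removed = Q·(S₀ − S) = 192 m³/d × (1590 − 14.2) g/m³ = 3.03×10^5 g/d = 302.6 kg/d.
Biomass synthesised: P_X = Y_obs × 302.6 = 71.35 kg VSS/d.
Carbonaceous O₂ demand = substrate oxidised − cell-mass equivalent = 302.6 − 1.42 × 71.35 = 201.2 kg O₂/d.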